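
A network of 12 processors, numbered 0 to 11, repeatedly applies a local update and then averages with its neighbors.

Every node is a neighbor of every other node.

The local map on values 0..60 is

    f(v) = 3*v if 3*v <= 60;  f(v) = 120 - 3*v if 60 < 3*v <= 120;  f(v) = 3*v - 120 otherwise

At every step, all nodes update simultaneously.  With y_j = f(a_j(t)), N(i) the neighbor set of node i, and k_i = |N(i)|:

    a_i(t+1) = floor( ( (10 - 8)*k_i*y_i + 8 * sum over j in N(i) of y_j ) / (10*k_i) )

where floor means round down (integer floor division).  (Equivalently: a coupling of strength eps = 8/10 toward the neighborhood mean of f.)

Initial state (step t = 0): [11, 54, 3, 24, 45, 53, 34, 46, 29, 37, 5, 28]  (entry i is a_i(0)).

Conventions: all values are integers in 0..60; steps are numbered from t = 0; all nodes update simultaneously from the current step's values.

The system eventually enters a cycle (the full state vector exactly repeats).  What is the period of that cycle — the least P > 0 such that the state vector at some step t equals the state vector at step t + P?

Answer: 2
Key observation: The state at step 4, [12, 12, 12, 12, 12, 12, 12, 12, 12, 12, 12, 12], reappears at step 6 — and no state repeats earlier — so the cycle the system enters has period 2.

Derivation:
t=0: [11, 54, 3, 24, 45, 53, 34, 46, 29, 37, 5, 28]
t=1: [27, 28, 24, 29, 24, 27, 25, 25, 27, 24, 24, 27]
t=2: [41, 41, 42, 41, 42, 41, 42, 42, 41, 42, 42, 41]
t=3: [4, 4, 4, 4, 4, 4, 4, 4, 4, 4, 4, 4]
t=4: [12, 12, 12, 12, 12, 12, 12, 12, 12, 12, 12, 12]
t=5: [36, 36, 36, 36, 36, 36, 36, 36, 36, 36, 36, 36]
t=6: [12, 12, 12, 12, 12, 12, 12, 12, 12, 12, 12, 12]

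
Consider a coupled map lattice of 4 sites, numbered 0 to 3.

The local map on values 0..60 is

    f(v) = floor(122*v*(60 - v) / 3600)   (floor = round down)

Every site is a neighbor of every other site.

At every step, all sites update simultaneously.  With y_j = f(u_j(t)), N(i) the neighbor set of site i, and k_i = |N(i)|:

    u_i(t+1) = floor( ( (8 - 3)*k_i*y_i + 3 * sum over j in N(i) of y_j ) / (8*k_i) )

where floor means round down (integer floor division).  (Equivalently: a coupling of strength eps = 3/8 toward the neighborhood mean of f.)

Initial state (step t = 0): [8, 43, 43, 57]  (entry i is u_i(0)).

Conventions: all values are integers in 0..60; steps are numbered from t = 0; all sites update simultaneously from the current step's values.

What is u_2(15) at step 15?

Answer: u_2(15) = 30

Derivation:
t=0: [8, 43, 43, 57]
t=1: [15, 20, 20, 10]
t=2: [22, 25, 25, 19]
t=3: [28, 28, 28, 27]
t=4: [30, 30, 30, 30]
t=5: [30, 30, 30, 30]
t=6: [30, 30, 30, 30]
t=7: [30, 30, 30, 30]
t=8: [30, 30, 30, 30]
t=9: [30, 30, 30, 30]
t=10: [30, 30, 30, 30]
t=11: [30, 30, 30, 30]
t=12: [30, 30, 30, 30]
t=13: [30, 30, 30, 30]
t=14: [30, 30, 30, 30]
t=15: [30, 30, 30, 30]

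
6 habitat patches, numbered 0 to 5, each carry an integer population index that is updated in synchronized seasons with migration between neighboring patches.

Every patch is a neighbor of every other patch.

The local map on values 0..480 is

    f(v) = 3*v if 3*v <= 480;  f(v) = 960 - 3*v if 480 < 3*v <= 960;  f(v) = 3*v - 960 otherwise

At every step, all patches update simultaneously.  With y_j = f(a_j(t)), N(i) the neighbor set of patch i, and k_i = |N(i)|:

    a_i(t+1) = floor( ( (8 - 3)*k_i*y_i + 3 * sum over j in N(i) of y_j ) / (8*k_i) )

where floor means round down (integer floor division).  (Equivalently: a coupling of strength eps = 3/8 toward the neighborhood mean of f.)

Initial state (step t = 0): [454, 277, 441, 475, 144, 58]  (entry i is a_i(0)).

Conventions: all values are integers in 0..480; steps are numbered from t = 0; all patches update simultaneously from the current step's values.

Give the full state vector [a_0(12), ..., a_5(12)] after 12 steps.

Simulating step by step:
t=0: [454, 277, 441, 475, 144, 58]
t=1: [368, 218, 347, 403, 384, 243]
t=2: [169, 258, 134, 227, 195, 217]
t=3: [399, 252, 371, 303, 356, 320]
t=4: [186, 168, 140, 84, 115, 56]
t=5: [374, 404, 384, 291, 342, 245]
t=6: [162, 212, 179, 121, 110, 197]
t=7: [431, 349, 403, 370, 352, 374]
t=8: [263, 128, 217, 163, 133, 169]
t=9: [258, 375, 333, 423, 383, 413]
t=10: [189, 178, 108, 257, 191, 240]
t=11: [363, 381, 325, 250, 359, 278]
t=12: [129, 159, 66, 174, 122, 127]

Answer: [129, 159, 66, 174, 122, 127]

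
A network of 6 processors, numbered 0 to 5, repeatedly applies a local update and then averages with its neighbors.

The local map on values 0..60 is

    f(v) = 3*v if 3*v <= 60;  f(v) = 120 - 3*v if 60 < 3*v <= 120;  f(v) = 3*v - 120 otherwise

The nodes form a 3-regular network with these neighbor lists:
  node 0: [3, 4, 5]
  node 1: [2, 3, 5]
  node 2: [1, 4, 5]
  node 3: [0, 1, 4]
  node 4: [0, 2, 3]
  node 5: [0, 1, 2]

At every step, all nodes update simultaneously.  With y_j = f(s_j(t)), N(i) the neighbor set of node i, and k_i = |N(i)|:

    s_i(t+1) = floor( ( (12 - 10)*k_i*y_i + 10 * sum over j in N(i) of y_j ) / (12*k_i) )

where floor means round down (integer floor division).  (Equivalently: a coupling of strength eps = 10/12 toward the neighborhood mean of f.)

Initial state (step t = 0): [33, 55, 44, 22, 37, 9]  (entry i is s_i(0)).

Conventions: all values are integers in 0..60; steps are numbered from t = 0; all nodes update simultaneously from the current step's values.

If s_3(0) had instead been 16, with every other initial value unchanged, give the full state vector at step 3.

Answer: [6, 3, 4, 6, 4, 3]
Key observation: This trace re-runs the system from the modified initial state.

Derivation:
t=0: [33, 55, 44, 16, 37, 9]
t=1: [26, 31, 24, 28, 24, 26]
t=2: [42, 39, 40, 38, 43, 39]
t=3: [6, 3, 4, 6, 4, 3]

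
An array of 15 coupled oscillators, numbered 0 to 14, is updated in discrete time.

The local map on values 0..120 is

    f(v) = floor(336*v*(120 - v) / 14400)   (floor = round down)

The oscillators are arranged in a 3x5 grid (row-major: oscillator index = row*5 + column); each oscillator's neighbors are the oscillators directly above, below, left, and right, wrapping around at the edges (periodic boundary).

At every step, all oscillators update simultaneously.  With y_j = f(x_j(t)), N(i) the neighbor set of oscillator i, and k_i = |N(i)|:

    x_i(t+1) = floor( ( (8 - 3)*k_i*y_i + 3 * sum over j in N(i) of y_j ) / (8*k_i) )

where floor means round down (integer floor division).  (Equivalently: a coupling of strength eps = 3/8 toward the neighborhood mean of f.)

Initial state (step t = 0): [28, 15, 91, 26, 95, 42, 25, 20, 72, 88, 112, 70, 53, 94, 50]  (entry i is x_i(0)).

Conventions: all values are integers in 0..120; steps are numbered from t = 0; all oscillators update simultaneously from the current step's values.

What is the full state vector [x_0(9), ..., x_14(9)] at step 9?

Answer: [76, 76, 76, 76, 76, 76, 76, 76, 76, 76, 76, 76, 76, 76, 76]

Derivation:
t=0: [28, 15, 91, 26, 95, 42, 25, 20, 72, 88, 112, 70, 53, 94, 50]
t=1: [55, 46, 58, 59, 59, 66, 56, 54, 71, 68, 40, 68, 74, 63, 69]
t=2: [81, 80, 82, 82, 82, 82, 82, 82, 81, 82, 77, 80, 80, 82, 81]
t=3: [73, 73, 72, 72, 72, 72, 72, 72, 72, 72, 75, 74, 73, 72, 73]
t=4: [79, 79, 80, 80, 80, 79, 79, 80, 80, 80, 78, 79, 79, 80, 79]
t=5: [75, 74, 74, 74, 74, 75, 74, 74, 74, 74, 75, 75, 74, 74, 74]
t=6: [78, 78, 79, 79, 78, 78, 78, 79, 79, 78, 78, 78, 78, 79, 78]
t=7: [76, 75, 75, 75, 75, 76, 75, 75, 75, 75, 76, 76, 75, 75, 75]
t=8: [78, 78, 78, 78, 78, 78, 78, 78, 78, 78, 78, 78, 78, 78, 78]
t=9: [76, 76, 76, 76, 76, 76, 76, 76, 76, 76, 76, 76, 76, 76, 76]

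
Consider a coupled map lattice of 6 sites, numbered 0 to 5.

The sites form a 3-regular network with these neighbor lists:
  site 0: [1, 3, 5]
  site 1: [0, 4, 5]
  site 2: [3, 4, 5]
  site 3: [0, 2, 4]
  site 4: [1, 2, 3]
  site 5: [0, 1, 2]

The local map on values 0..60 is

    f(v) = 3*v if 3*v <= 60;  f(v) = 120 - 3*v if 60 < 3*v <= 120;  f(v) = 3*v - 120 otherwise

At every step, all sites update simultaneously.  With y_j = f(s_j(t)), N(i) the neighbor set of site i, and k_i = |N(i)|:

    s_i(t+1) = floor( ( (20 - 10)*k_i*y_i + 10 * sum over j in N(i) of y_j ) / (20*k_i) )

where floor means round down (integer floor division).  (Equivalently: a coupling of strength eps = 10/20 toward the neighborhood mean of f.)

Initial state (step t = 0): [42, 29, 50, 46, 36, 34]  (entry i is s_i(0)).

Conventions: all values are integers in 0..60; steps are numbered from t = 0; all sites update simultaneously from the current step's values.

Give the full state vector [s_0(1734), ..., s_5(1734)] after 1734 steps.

Answer: [45, 45, 45, 45, 45, 46]
Key observation: The state at step 13, [15, 15, 15, 15, 15, 16], reappears at step 15: the system is in a cycle of period 2 from step 13 on.  Therefore the state at step 1734 equals the state at step 13 + ((1734 - 13) mod 2) = 14, which is [45, 45, 45, 45, 45, 46].

Derivation:
t=0: [42, 29, 50, 46, 36, 34]
t=1: [14, 22, 23, 17, 19, 20]
t=2: [48, 53, 53, 50, 54, 54]
t=3: [30, 37, 38, 32, 39, 38]
t=4: [21, 11, 8, 18, 8, 10]
t=5: [48, 35, 30, 44, 30, 34]
t=6: [19, 19, 25, 20, 24, 20]
t=7: [58, 56, 50, 55, 51, 56]
t=8: [50, 46, 36, 42, 37, 46]
t=9: [22, 18, 11, 11, 10, 19]
t=10: [51, 50, 36, 36, 35, 52]
t=11: [29, 29, 16, 16, 16, 30]
t=12: [35, 35, 45, 45, 45, 34]
t=13: [15, 15, 15, 15, 15, 16]
t=14: [45, 45, 45, 45, 45, 46]
t=15: [15, 15, 15, 15, 15, 16]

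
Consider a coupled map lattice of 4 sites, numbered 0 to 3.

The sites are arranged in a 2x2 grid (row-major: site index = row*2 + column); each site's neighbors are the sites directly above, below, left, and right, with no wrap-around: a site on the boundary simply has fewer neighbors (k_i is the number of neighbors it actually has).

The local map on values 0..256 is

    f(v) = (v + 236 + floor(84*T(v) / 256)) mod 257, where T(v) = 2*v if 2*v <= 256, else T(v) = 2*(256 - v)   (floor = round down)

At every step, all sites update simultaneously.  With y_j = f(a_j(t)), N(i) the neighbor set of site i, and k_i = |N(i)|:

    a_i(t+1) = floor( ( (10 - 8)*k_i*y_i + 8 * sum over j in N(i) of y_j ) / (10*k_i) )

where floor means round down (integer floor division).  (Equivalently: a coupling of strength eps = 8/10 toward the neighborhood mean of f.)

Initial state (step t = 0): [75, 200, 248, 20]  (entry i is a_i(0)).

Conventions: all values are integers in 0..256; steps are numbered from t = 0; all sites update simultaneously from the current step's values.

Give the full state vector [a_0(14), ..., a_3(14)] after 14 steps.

Simulating step by step:
t=0: [75, 200, 248, 20]
t=1: [199, 89, 92, 181]
t=2: [145, 194, 195, 144]
t=3: [210, 199, 199, 210]
t=4: [215, 218, 218, 215]
t=5: [220, 220, 220, 220]
t=6: [222, 222, 222, 222]
t=7: [223, 223, 223, 223]
t=8: [223, 223, 223, 223]
t=9: [223, 223, 223, 223]
t=10: [223, 223, 223, 223]
t=11: [223, 223, 223, 223]
t=12: [223, 223, 223, 223]
t=13: [223, 223, 223, 223]
t=14: [223, 223, 223, 223]

Answer: [223, 223, 223, 223]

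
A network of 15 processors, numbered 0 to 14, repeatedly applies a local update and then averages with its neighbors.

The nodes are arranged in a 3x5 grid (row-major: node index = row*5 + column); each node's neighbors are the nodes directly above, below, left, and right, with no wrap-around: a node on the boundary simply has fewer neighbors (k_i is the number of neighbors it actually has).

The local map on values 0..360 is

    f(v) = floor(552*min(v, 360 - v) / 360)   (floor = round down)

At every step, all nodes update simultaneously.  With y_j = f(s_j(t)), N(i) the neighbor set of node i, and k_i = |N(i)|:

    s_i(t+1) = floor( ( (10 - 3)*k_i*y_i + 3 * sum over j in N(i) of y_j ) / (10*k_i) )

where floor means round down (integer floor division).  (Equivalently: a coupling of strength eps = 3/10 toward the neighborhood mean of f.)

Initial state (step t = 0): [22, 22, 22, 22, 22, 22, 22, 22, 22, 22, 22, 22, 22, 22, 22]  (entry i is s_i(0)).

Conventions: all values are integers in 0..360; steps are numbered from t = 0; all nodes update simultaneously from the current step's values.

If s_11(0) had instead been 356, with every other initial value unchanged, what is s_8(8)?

Simulating step by step:
t=0: [22, 22, 22, 22, 22, 22, 22, 22, 22, 22, 22, 356, 22, 22, 22]
t=1: [33, 33, 33, 33, 33, 33, 30, 33, 33, 33, 28, 14, 30, 33, 33]
t=2: [50, 49, 50, 50, 50, 48, 45, 49, 50, 50, 40, 28, 44, 49, 50]
t=3: [75, 74, 75, 76, 76, 71, 68, 74, 75, 76, 59, 49, 66, 74, 75]
t=4: [113, 112, 114, 115, 116, 106, 103, 111, 114, 115, 90, 82, 100, 112, 114]
t=5: [171, 170, 173, 175, 176, 160, 157, 168, 173, 175, 139, 132, 153, 169, 173]
t=6: [259, 258, 264, 267, 268, 243, 240, 255, 264, 267, 216, 210, 235, 257, 264]
t=7: [158, 157, 148, 142, 141, 181, 183, 162, 148, 142, 215, 220, 188, 158, 147]
t=8: [246, 241, 228, 218, 216, 265, 262, 247, 227, 218, 228, 225, 254, 240, 226]

Answer: s_8(8) = 227
Key observation: This trace re-runs the system from the modified initial state.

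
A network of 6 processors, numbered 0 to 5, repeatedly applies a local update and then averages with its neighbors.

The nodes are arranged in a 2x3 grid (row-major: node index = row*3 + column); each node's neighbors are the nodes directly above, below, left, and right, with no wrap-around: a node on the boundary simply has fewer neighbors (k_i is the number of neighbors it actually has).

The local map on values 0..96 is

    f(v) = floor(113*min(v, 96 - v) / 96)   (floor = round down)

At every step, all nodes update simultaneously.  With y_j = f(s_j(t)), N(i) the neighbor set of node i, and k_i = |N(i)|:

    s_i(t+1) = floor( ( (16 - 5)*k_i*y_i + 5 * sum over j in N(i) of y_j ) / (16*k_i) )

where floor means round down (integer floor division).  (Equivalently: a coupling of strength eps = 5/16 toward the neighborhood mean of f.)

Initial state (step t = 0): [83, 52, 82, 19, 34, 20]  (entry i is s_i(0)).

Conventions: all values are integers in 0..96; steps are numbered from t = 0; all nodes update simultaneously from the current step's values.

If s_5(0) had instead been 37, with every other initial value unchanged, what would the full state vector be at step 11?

Answer: [47, 47, 48, 47, 47, 47]
Key observation: This trace re-runs the system from the modified initial state.

Derivation:
t=0: [83, 52, 82, 19, 34, 37]
t=1: [21, 42, 25, 23, 39, 38]
t=2: [28, 43, 34, 29, 43, 41]
t=3: [35, 47, 42, 36, 48, 47]
t=4: [43, 53, 50, 44, 54, 54]
t=5: [50, 50, 52, 50, 49, 49]
t=6: [54, 53, 52, 54, 54, 54]
t=7: [49, 49, 50, 49, 49, 49]
t=8: [55, 54, 54, 55, 55, 54]
t=9: [48, 48, 49, 48, 48, 48]
t=10: [56, 55, 55, 56, 56, 55]
t=11: [47, 47, 48, 47, 47, 47]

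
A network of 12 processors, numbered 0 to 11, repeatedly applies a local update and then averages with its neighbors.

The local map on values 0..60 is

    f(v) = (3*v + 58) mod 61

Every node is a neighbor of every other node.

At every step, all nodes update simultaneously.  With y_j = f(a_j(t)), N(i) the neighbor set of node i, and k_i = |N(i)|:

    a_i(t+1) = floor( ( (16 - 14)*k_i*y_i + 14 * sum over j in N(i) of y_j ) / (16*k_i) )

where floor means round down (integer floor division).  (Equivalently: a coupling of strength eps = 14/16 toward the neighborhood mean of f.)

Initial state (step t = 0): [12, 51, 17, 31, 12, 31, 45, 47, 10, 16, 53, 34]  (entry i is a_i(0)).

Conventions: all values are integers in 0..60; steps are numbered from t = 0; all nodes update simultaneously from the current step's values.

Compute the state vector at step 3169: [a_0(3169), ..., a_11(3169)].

Simulating step by step:
t=0: [12, 51, 17, 31, 12, 31, 45, 47, 10, 16, 53, 34]
t=1: [30, 30, 31, 30, 30, 30, 29, 30, 30, 31, 30, 31]
t=2: [26, 26, 26, 26, 26, 26, 26, 26, 26, 26, 26, 26]
t=3: [14, 14, 14, 14, 14, 14, 14, 14, 14, 14, 14, 14]
t=4: [39, 39, 39, 39, 39, 39, 39, 39, 39, 39, 39, 39]
t=5: [53, 53, 53, 53, 53, 53, 53, 53, 53, 53, 53, 53]
t=6: [34, 34, 34, 34, 34, 34, 34, 34, 34, 34, 34, 34]
t=7: [38, 38, 38, 38, 38, 38, 38, 38, 38, 38, 38, 38]
t=8: [50, 50, 50, 50, 50, 50, 50, 50, 50, 50, 50, 50]
t=9: [25, 25, 25, 25, 25, 25, 25, 25, 25, 25, 25, 25]
t=10: [11, 11, 11, 11, 11, 11, 11, 11, 11, 11, 11, 11]
t=11: [30, 30, 30, 30, 30, 30, 30, 30, 30, 30, 30, 30]
t=12: [26, 26, 26, 26, 26, 26, 26, 26, 26, 26, 26, 26]

Answer: [25, 25, 25, 25, 25, 25, 25, 25, 25, 25, 25, 25]
Key observation: The state at step 2, [26, 26, 26, 26, 26, 26, 26, 26, 26, 26, 26, 26], reappears at step 12: the system is in a cycle of period 10 from step 2 on.  Therefore the state at step 3169 equals the state at step 2 + ((3169 - 2) mod 10) = 9, which is [25, 25, 25, 25, 25, 25, 25, 25, 25, 25, 25, 25].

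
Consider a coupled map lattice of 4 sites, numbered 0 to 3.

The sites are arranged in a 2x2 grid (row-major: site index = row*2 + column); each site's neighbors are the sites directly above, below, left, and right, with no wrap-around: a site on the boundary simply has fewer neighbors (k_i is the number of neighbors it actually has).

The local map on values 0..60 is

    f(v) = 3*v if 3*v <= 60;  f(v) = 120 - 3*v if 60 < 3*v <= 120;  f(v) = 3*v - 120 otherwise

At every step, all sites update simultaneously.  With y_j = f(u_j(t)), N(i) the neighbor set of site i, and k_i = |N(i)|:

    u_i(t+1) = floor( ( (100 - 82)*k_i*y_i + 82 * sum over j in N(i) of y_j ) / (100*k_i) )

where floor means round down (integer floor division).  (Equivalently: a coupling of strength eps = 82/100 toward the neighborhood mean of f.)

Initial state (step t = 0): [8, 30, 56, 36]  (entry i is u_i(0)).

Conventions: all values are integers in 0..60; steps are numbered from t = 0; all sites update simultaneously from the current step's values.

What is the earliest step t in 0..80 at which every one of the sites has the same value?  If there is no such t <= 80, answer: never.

Answer: 10
Key observation: Synchronization is absorbing here: once all sites are equal they stay equal, and step 10 is the first all-equal step.

Derivation:
t=0: [8, 30, 56, 36]  (not all equal)
t=1: [36, 20, 23, 34]  (not all equal)
t=2: [47, 23, 21, 48]  (not all equal)
t=3: [48, 27, 28, 48]  (not all equal)
t=4: [35, 26, 26, 35]  (not all equal)
t=5: [37, 19, 19, 37]  (not all equal)
t=6: [48, 17, 17, 48]  (not all equal)
t=7: [46, 28, 28, 46]  (not all equal)
t=8: [32, 21, 21, 32]  (not all equal)
t=9: [51, 29, 29, 51]  (not all equal)
t=10: [33, 33, 33, 33]  (all equal)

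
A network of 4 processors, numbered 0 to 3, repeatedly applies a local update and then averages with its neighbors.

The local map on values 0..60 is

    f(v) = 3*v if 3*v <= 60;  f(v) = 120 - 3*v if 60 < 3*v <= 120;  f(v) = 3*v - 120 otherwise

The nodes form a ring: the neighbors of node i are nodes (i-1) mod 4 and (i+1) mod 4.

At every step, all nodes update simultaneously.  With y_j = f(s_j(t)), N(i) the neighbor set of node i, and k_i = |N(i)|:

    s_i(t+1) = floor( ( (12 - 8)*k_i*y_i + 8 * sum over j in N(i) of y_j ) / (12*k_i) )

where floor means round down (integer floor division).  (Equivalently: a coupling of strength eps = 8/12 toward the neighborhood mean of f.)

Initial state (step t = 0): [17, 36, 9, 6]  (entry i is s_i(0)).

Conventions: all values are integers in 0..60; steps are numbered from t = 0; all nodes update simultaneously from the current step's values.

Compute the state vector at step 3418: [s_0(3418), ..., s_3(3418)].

Simulating step by step:
t=0: [17, 36, 9, 6]
t=1: [27, 30, 19, 32]
t=2: [31, 42, 37, 40]
t=3: [11, 14, 5, 12]
t=4: [37, 30, 31, 28]
t=5: [25, 22, 31, 24]
t=6: [49, 42, 43, 40]
t=7: [11, 14, 5, 12]

Answer: [49, 42, 43, 40]
Key observation: The state at step 3, [11, 14, 5, 12], reappears at step 7: the system is in a cycle of period 4 from step 3 on.  Therefore the state at step 3418 equals the state at step 3 + ((3418 - 3) mod 4) = 6, which is [49, 42, 43, 40].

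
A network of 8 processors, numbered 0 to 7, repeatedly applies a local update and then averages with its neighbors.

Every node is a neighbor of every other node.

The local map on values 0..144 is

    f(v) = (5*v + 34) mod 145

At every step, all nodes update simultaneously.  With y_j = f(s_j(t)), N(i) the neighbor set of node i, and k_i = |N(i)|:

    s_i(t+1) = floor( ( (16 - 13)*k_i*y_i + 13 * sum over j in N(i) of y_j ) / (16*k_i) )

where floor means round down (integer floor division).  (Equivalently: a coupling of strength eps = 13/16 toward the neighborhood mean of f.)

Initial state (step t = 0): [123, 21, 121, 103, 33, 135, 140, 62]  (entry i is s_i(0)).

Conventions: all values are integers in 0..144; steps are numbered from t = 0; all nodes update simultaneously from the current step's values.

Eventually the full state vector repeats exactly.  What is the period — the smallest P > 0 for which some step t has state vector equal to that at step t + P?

Answer: 14
Key observation: The state at step 6, [89, 89, 89, 89, 89, 89, 89, 89], reappears at step 20 — and no state repeats earlier — so the cycle the system enters has period 14.

Derivation:
t=0: [123, 21, 121, 103, 33, 135, 140, 62]
t=1: [77, 82, 76, 80, 76, 81, 73, 76]
t=2: [98, 89, 97, 99, 97, 89, 96, 97]
t=3: [76, 73, 75, 76, 75, 73, 75, 75]
t=4: [118, 117, 117, 118, 117, 117, 117, 117]
t=5: [40, 40, 40, 40, 40, 40, 40, 40]
t=6: [89, 89, 89, 89, 89, 89, 89, 89]
t=7: [44, 44, 44, 44, 44, 44, 44, 44]
t=8: [109, 109, 109, 109, 109, 109, 109, 109]
t=9: [144, 144, 144, 144, 144, 144, 144, 144]
t=10: [29, 29, 29, 29, 29, 29, 29, 29]
t=11: [34, 34, 34, 34, 34, 34, 34, 34]
t=12: [59, 59, 59, 59, 59, 59, 59, 59]
t=13: [39, 39, 39, 39, 39, 39, 39, 39]
t=14: [84, 84, 84, 84, 84, 84, 84, 84]
t=15: [19, 19, 19, 19, 19, 19, 19, 19]
t=16: [129, 129, 129, 129, 129, 129, 129, 129]
t=17: [99, 99, 99, 99, 99, 99, 99, 99]
t=18: [94, 94, 94, 94, 94, 94, 94, 94]
t=19: [69, 69, 69, 69, 69, 69, 69, 69]
t=20: [89, 89, 89, 89, 89, 89, 89, 89]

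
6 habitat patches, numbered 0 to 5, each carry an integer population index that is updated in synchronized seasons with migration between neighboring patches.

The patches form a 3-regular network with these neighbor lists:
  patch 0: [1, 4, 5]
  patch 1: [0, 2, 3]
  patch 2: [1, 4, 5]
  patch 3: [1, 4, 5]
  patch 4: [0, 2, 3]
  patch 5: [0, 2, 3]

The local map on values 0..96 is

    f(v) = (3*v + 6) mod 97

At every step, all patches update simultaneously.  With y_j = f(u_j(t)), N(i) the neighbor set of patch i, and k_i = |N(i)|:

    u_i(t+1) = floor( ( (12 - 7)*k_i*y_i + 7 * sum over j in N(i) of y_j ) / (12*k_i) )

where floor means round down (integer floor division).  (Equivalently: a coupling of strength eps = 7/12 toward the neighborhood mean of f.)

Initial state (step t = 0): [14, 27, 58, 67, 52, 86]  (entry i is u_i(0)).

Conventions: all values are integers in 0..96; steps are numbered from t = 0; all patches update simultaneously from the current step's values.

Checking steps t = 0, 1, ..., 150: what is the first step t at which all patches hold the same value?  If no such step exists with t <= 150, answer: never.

Simulating step by step:
t=0: [14, 27, 58, 67, 52, 86]  (not all equal)
t=1: [63, 64, 77, 48, 55, 57]  (not all equal)
t=2: [31, 20, 48, 52, 49, 52]  (not all equal)
t=3: [37, 50, 58, 63, 46, 50]  (not all equal)
t=4: [40, 44, 66, 32, 39, 44]  (not all equal)
t=5: [33, 25, 25, 23, 19, 25]  (not all equal)
t=6: [47, 65, 77, 75, 58, 65]  (not all equal)
t=7: [39, 28, 36, 34, 59, 28]  (not all equal)
t=8: [62, 48, 58, 56, 46, 48]  (not all equal)
t=9: [69, 71, 64, 61, 69, 71]  (not all equal)
t=10: [21, 32, 15, 51, 30, 32]  (not all equal)
t=11: [49, 37, 41, 46, 75, 37]  (not all equal)
t=12: [38, 34, 28, 34, 41, 34]  (not all equal)
t=13: [20, 28, 48, 15, 37, 28]  (not all equal)
t=14: [66, 70, 60, 60, 41, 70]  (not all equal)
t=15: [18, 45, 51, 51, 49, 45]  (not all equal)
t=16: [53, 54, 53, 53, 59, 54]  (not all equal)
t=17: [72, 69, 72, 72, 75, 69]  (not all equal)
t=18: [26, 24, 26, 26, 31, 24]  (not all equal)
t=19: [65, 81, 65, 65, 49, 81]  (not all equal)
t=20: [35, 27, 35, 35, 27, 27]  (not all equal)
t=21: [56, 44, 56, 56, 44, 44]  (not all equal)
t=22: [56, 62, 56, 56, 62, 62]  (not all equal)
t=23: [87, 84, 87, 87, 84, 84]  (not all equal)
t=24: [67, 69, 67, 67, 69, 69]  (not all equal)
t=25: [16, 15, 16, 16, 15, 15]  (not all equal)
t=26: [52, 52, 52, 52, 52, 52]  (all equal)

Answer: 26
Key observation: Synchronization is absorbing here: once all patches are equal they stay equal, and step 26 is the first all-equal step.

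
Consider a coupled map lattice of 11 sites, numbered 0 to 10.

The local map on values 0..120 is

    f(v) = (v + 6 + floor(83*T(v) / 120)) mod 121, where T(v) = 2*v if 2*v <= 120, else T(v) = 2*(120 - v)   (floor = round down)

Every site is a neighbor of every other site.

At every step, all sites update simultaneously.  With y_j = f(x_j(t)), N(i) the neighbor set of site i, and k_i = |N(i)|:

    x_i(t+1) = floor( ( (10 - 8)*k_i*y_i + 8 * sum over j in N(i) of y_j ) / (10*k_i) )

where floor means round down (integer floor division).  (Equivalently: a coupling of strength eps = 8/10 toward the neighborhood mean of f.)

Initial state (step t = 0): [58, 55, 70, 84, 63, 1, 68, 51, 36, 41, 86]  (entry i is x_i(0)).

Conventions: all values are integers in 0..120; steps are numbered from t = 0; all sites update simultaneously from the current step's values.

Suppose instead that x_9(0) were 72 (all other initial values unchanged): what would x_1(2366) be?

Simulating step by step:
t=0: [58, 55, 70, 84, 63, 1, 68, 51, 36, 72, 86]
t=1: [24, 24, 25, 24, 25, 23, 25, 22, 33, 24, 24]
t=2: [64, 64, 64, 64, 64, 64, 64, 63, 67, 64, 64]
t=3: [25, 25, 25, 25, 25, 25, 25, 25, 25, 25, 25]
t=4: [65, 65, 65, 65, 65, 65, 65, 65, 65, 65, 65]
t=5: [26, 26, 26, 26, 26, 26, 26, 26, 26, 26, 26]
t=6: [67, 67, 67, 67, 67, 67, 67, 67, 67, 67, 67]
t=7: [25, 25, 25, 25, 25, 25, 25, 25, 25, 25, 25]

Answer: x_1(2366) = 67
Key observation: The state at step 3, [25, 25, 25, 25, 25, 25, 25, 25, 25, 25, 25], reappears at step 7: the system is in a cycle of period 4 from step 3 on.  Therefore the state at step 2366 equals the state at step 3 + ((2366 - 3) mod 4) = 6, which is [67, 67, 67, 67, 67, 67, 67, 67, 67, 67, 67].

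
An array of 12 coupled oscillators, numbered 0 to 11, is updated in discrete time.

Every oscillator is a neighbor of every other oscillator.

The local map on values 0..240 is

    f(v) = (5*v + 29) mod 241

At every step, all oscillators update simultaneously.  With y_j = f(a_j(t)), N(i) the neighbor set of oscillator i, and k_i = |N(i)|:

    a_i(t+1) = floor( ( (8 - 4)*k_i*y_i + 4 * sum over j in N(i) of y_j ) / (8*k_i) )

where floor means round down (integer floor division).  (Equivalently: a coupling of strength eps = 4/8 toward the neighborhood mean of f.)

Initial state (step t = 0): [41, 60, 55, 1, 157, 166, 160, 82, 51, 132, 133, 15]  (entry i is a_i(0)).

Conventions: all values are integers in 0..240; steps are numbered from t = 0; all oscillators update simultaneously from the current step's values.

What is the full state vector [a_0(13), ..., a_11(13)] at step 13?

Simulating step by step:
t=0: [41, 60, 55, 1, 157, 166, 160, 82, 51, 132, 133, 15]
t=1: [175, 108, 97, 84, 110, 130, 117, 158, 88, 163, 165, 116]
t=2: [156, 113, 88, 168, 118, 163, 134, 118, 178, 129, 133, 132]
t=3: [129, 141, 194, 156, 152, 145, 189, 152, 179, 177, 186, 184]
t=4: [148, 66, 77, 100, 91, 75, 65, 91, 152, 148, 168, 164]
t=5: [68, 101, 126, 69, 48, 121, 99, 48, 77, 68, 114, 104]
t=6: [113, 79, 136, 116, 68, 124, 74, 68, 134, 113, 108, 86]
t=7: [135, 167, 187, 142, 142, 160, 156, 142, 183, 135, 124, 183]
t=8: [166, 129, 65, 72, 72, 113, 104, 72, 165, 166, 141, 165]
t=9: [128, 154, 118, 134, 134, 117, 97, 134, 126, 128, 71, 126]
t=10: [171, 120, 148, 184, 184, 146, 100, 184, 166, 171, 151, 166]
t=11: [146, 139, 94, 175, 175, 89, 94, 175, 134, 146, 100, 134]
t=12: [78, 62, 69, 144, 144, 167, 69, 144, 160, 78, 83, 160]
t=13: [142, 106, 122, 73, 73, 125, 122, 73, 109, 142, 153, 109]

Answer: [142, 106, 122, 73, 73, 125, 122, 73, 109, 142, 153, 109]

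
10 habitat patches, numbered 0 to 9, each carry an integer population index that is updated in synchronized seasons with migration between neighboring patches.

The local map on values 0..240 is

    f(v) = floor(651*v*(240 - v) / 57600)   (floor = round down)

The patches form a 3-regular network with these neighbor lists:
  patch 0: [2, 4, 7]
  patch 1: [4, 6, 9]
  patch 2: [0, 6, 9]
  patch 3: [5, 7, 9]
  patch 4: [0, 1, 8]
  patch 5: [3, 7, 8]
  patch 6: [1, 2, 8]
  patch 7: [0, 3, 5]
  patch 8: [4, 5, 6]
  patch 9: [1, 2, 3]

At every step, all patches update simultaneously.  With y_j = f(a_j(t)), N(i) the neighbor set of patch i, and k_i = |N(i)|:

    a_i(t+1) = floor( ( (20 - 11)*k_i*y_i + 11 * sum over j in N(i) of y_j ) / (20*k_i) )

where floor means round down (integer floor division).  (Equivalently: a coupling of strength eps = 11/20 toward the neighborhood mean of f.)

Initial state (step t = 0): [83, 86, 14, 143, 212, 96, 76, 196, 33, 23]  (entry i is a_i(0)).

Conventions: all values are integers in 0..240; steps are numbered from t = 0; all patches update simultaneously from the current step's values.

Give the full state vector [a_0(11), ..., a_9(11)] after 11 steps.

Answer: [151, 151, 151, 151, 151, 151, 151, 151, 151, 151]

Derivation:
t=0: [83, 86, 14, 143, 212, 96, 76, 196, 33, 23]
t=1: [102, 115, 78, 126, 98, 130, 110, 127, 101, 87]
t=2: [156, 158, 150, 159, 158, 160, 157, 161, 158, 152]
t=3: [147, 147, 150, 145, 146, 144, 147, 144, 145, 149]
t=4: [154, 154, 152, 155, 154, 155, 153, 155, 155, 153]
t=5: [149, 149, 150, 148, 148, 148, 149, 148, 148, 149]
t=6: [152, 153, 152, 153, 153, 153, 152, 153, 153, 152]
t=7: [150, 150, 151, 150, 150, 150, 150, 150, 150, 150]
t=8: [151, 152, 151, 152, 152, 152, 151, 152, 152, 151]
t=9: [151, 151, 151, 151, 151, 151, 151, 151, 151, 151]
t=10: [151, 151, 151, 151, 151, 151, 151, 151, 151, 151]
t=11: [151, 151, 151, 151, 151, 151, 151, 151, 151, 151]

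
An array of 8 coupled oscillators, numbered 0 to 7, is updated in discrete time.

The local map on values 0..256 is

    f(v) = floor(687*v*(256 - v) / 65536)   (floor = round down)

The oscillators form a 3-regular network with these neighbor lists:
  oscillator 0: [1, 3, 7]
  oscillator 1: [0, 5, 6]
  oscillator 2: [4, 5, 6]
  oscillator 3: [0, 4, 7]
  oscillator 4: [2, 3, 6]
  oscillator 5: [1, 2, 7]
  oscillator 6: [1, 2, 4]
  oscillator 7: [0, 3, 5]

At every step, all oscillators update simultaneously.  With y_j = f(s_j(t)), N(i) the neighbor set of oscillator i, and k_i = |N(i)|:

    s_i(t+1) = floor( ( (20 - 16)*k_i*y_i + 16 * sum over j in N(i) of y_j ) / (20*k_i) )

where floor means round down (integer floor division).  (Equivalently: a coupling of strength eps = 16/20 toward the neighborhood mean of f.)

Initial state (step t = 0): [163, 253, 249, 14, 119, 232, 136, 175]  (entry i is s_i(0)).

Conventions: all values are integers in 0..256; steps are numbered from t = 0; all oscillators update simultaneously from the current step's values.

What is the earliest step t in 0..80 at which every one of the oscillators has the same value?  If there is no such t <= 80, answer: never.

Simulating step by step:
t=0: [163, 253, 249, 14, 119, 232, 136, 175]  (not all equal)
t=1: [82, 104, 110, 133, 93, 57, 86, 96]  (not all equal)
t=2: [162, 145, 148, 159, 162, 155, 161, 149]  (not all equal)
t=3: [164, 162, 162, 161, 161, 166, 163, 162]  (not all equal)
t=4: [159, 157, 158, 159, 159, 158, 159, 158]  (not all equal)
t=5: [161, 161, 161, 161, 161, 162, 161, 161]  (not all equal)
t=6: [160, 159, 159, 160, 160, 159, 160, 159]  (not all equal)
t=7: [161, 161, 161, 161, 161, 161, 161, 161]  (all equal)

Answer: 7
Key observation: Synchronization is absorbing here: once all oscillators are equal they stay equal, and step 7 is the first all-equal step.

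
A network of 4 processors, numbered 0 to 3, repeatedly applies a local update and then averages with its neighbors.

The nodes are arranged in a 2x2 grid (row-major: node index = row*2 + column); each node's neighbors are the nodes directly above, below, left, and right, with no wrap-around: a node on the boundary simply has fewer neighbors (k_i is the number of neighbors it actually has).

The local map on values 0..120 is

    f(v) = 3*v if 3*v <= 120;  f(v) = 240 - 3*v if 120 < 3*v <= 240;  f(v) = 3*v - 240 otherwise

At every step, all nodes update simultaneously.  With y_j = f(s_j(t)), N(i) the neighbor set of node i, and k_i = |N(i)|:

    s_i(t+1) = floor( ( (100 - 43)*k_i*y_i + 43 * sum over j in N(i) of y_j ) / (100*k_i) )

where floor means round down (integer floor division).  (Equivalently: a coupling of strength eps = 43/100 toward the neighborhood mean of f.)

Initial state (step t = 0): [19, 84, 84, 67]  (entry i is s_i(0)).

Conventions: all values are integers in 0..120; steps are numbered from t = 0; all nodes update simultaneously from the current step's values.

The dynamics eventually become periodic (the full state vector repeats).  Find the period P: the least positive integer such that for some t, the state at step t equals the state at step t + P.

Answer: 5
Key observation: The state at step 36, [13, 17, 17, 23], reappears at step 41 — and no state repeats earlier — so the cycle the system enters has period 5.

Derivation:
t=0: [19, 84, 84, 67]
t=1: [37, 27, 27, 27]
t=2: [98, 87, 87, 81]
t=3: [39, 24, 24, 10]
t=4: [97, 72, 72, 48]
t=5: [39, 45, 45, 65]
t=6: [111, 94, 94, 70]
t=7: [71, 50, 50, 35]
t=8: [54, 79, 79, 98]
t=9: [45, 30, 30, 32]
t=10: [98, 94, 94, 93]
t=11: [48, 43, 43, 40]
t=12: [102, 109, 109, 116]
t=13: [75, 87, 87, 98]
t=14: [17, 26, 26, 39]
t=15: [62, 80, 80, 100]
t=16: [30, 24, 24, 34]
t=17: [82, 82, 82, 89]
t=18: [6, 10, 10, 17]
t=19: [23, 31, 31, 41]
t=20: [79, 93, 93, 106]
t=21: [18, 39, 39, 61]
t=22: [81, 90, 90, 82]
t=23: [14, 19, 19, 16]
t=24: [48, 51, 51, 51]
t=25: [92, 88, 88, 87]
t=26: [30, 25, 25, 22]
t=27: [83, 76, 76, 69]
t=28: [10, 15, 15, 23]
t=29: [36, 46, 46, 58]
t=30: [105, 95, 95, 81]
t=31: [62, 42, 42, 21]
t=32: [79, 90, 90, 84]
t=33: [14, 20, 20, 19]
t=34: [49, 55, 55, 58]
t=35: [85, 76, 76, 69]
t=36: [13, 17, 17, 23]
t=37: [44, 52, 52, 61]
t=38: [97, 83, 83, 68]
t=39: [32, 23, 23, 24]
t=40: [84, 75, 75, 70]
t=41: [13, 17, 17, 23]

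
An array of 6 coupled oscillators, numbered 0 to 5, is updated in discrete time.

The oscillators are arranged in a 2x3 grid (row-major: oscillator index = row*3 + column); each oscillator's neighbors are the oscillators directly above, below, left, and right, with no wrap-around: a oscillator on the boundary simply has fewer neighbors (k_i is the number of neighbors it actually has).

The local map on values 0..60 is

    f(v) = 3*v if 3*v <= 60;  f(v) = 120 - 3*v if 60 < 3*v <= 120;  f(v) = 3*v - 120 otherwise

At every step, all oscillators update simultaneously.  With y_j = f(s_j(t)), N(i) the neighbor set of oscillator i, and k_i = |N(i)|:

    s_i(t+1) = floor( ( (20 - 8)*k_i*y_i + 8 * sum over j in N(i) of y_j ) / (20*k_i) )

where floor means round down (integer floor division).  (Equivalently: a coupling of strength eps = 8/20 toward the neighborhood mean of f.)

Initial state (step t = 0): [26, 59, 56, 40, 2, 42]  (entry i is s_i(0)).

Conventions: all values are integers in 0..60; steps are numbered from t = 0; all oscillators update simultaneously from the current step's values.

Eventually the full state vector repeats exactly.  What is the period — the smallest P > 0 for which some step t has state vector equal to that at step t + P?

Answer: 4
Key observation: The state at step 92, [3, 3, 3, 3, 3, 3], reappears at step 96 — and no state repeats earlier — so the cycle the system enters has period 4.

Derivation:
t=0: [26, 59, 56, 40, 2, 42]
t=1: [36, 47, 41, 9, 12, 14]
t=2: [16, 19, 14, 25, 33, 33]
t=3: [49, 49, 40, 40, 29, 25]
t=4: [21, 24, 14, 12, 29, 33]
t=5: [51, 46, 39, 39, 33, 27]
t=6: [24, 18, 13, 12, 20, 28]
t=7: [46, 52, 41, 43, 52, 41]
t=8: [19, 29, 9, 16, 28, 9]
t=9: [50, 35, 28, 47, 36, 28]
t=10: [25, 19, 31, 21, 16, 31]
t=11: [49, 50, 33, 52, 47, 31]
t=12: [29, 27, 24, 31, 25, 24]
t=13: [33, 40, 46, 31, 42, 47]
t=14: [18, 6, 15, 21, 10, 17]
t=15: [47, 28, 40, 51, 34, 45]
t=16: [26, 26, 10, 27, 22, 12]
t=17: [41, 42, 33, 42, 48, 38]
t=18: [4, 10, 15, 9, 16, 12]
t=19: [18, 32, 40, 28, 41, 40]
t=20: [44, 22, 4, 33, 9, 0]
t=21: [22, 39, 18, 20, 26, 7]
t=22: [45, 21, 37, 55, 36, 31]
t=23: [29, 39, 22, 32, 24, 20]
t=24: [25, 19, 45, 30, 40, 56]
t=25: [44, 42, 30, 27, 18, 31]
t=26: [16, 16, 24, 36, 42, 33]
t=27: [40, 42, 42, 18, 14, 23]
t=28: [12, 10, 15, 40, 40, 40]
t=29: [27, 28, 33, 7, 4, 9]
t=30: [34, 31, 25, 22, 18, 22]
t=31: [27, 31, 43, 46, 50, 52]
t=32: [32, 26, 18, 24, 28, 29]
t=33: [32, 40, 47, 40, 38, 37]
t=34: [14, 6, 14, 6, 4, 10]
t=35: [32, 23, 34, 21, 16, 28]
t=36: [36, 42, 28, 48, 48, 34]
t=37: [13, 13, 26, 21, 20, 22]
t=38: [42, 42, 43, 54, 56, 52]
t=39: [13, 12, 13, 36, 40, 33]
t=40: [33, 32, 34, 15, 9, 20]
t=41: [26, 23, 27, 36, 33, 45]
t=42: [37, 44, 36, 19, 23, 21]
t=43: [19, 16, 21, 46, 47, 46]
t=44: [47, 46, 47, 26, 23, 26]
t=45: [24, 23, 24, 39, 44, 39]
t=46: [39, 45, 39, 13, 14, 13]
t=47: [12, 15, 12, 32, 37, 32]
t=48: [35, 37, 35, 23, 17, 23]
t=49: [21, 16, 21, 43, 45, 43]
t=50: [45, 46, 45, 19, 17, 19]
t=51: [24, 21, 24, 47, 48, 47]
t=52: [44, 50, 44, 27, 27, 27]
t=53: [21, 26, 21, 33, 37, 33]
t=54: [46, 41, 46, 25, 16, 25]
t=55: [20, 13, 20, 40, 41, 40]
t=56: [43, 39, 43, 12, 7, 12]
t=57: [13, 7, 13, 27, 22, 27]
t=58: [35, 30, 35, 42, 45, 42]
t=59: [16, 24, 16, 9, 14, 9]
t=60: [43, 47, 43, 34, 38, 34]
t=61: [13, 15, 13, 13, 11, 13]
t=62: [40, 41, 40, 37, 36, 37]
t=63: [2, 3, 2, 7, 10, 7]
t=64: [9, 11, 9, 19, 24, 19]
t=65: [34, 33, 34, 49, 48, 49]
t=66: [20, 20, 20, 24, 24, 24]
t=67: [57, 58, 57, 50, 49, 50]
t=68: [47, 49, 47, 33, 31, 33]
t=69: [22, 25, 22, 22, 25, 22]
t=70: [52, 47, 52, 52, 47, 52]
t=71: [33, 25, 33, 33, 25, 33]
t=72: [25, 38, 25, 25, 38, 25]
t=73: [37, 16, 37, 37, 16, 37]
t=74: [16, 37, 16, 16, 37, 16]
t=75: [40, 19, 40, 40, 19, 40]
t=76: [11, 41, 11, 11, 41, 11]
t=77: [27, 11, 27, 27, 11, 27]
t=78: [37, 34, 37, 37, 34, 37]
t=79: [10, 15, 10, 10, 15, 10]
t=80: [33, 41, 33, 33, 41, 33]
t=81: [17, 7, 17, 17, 7, 17]
t=82: [45, 29, 45, 45, 29, 45]
t=83: [18, 28, 18, 18, 28, 18]
t=84: [50, 40, 50, 50, 40, 50]
t=85: [24, 8, 24, 24, 8, 24]
t=86: [43, 30, 43, 43, 30, 43]
t=87: [13, 24, 13, 13, 24, 13]
t=88: [40, 45, 40, 40, 45, 40]
t=89: [3, 11, 3, 3, 11, 3]
t=90: [13, 26, 13, 13, 26, 13]
t=91: [39, 41, 39, 39, 41, 39]
t=92: [3, 3, 3, 3, 3, 3]
t=93: [9, 9, 9, 9, 9, 9]
t=94: [27, 27, 27, 27, 27, 27]
t=95: [39, 39, 39, 39, 39, 39]
t=96: [3, 3, 3, 3, 3, 3]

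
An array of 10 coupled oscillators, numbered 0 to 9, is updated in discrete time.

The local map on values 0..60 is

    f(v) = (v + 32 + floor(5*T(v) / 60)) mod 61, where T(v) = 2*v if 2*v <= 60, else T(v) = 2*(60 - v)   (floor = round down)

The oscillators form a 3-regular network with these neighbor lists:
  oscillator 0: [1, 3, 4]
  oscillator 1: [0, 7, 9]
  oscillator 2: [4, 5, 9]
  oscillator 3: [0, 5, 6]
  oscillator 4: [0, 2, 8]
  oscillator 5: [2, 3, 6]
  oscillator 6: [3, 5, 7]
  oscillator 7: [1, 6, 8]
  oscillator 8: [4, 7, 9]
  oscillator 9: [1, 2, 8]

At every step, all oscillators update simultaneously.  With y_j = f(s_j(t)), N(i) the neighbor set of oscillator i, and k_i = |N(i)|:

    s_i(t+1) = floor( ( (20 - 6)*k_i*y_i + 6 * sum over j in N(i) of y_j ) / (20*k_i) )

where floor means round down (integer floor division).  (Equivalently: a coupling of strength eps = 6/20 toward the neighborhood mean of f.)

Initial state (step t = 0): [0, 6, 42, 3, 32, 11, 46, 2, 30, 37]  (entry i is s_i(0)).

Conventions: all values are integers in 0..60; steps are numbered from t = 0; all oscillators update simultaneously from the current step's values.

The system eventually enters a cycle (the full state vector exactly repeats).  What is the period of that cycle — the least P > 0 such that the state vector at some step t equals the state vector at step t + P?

Answer: 9
Key observation: The state at step 25, [49, 14, 27, 55, 44, 52, 55, 48, 28, 22], reappears at step 34 — and no state repeats earlier — so the cycle the system enters has period 9.

Derivation:
t=0: [0, 6, 42, 3, 32, 11, 46, 2, 30, 37]
t=1: [30, 35, 17, 34, 10, 37, 24, 30, 9, 13]
t=2: [10, 12, 45, 14, 40, 19, 44, 15, 39, 43]
t=3: [40, 43, 21, 45, 17, 46, 27, 41, 17, 18]
t=4: [18, 19, 51, 16, 47, 20, 6, 17, 47, 49]
t=5: [49, 50, 25, 49, 23, 49, 42, 47, 23, 24]
t=6: [24, 25, 13, 20, 48, 18, 17, 23, 54, 50]
t=7: [49, 14, 42, 54, 28, 52, 52, 48, 28, 22]
t=8: [22, 43, 19, 25, 6, 23, 23, 22, 10, 46]
t=9: [45, 24, 49, 17, 42, 51, 52, 51, 41, 24]
t=10: [25, 52, 24, 42, 16, 25, 26, 26, 20, 51]
t=11: [9, 19, 49, 11, 46, 7, 2, 8, 45, 30]
t=12: [41, 46, 21, 42, 21, 37, 36, 39, 19, 13]
t=13: [19, 20, 50, 14, 51, 16, 11, 17, 49, 45]
t=14: [50, 50, 24, 48, 25, 46, 45, 47, 23, 22]
t=15: [19, 25, 49, 20, 14, 23, 18, 23, 48, 53]
t=16: [48, 13, 27, 55, 43, 53, 54, 48, 27, 21]
t=17: [23, 42, 11, 25, 13, 22, 25, 22, 10, 44]
t=18: [46, 24, 42, 11, 47, 44, 11, 45, 42, 22]
t=19: [25, 51, 20, 38, 19, 22, 38, 24, 20, 49]
t=20: [8, 24, 51, 15, 48, 47, 21, 51, 52, 28]
t=21: [41, 48, 20, 46, 23, 26, 48, 30, 21, 12]
t=22: [20, 21, 49, 17, 53, 10, 17, 14, 50, 45]
t=23: [51, 51, 23, 50, 27, 42, 49, 46, 24, 22]
t=24: [20, 26, 48, 21, 15, 21, 20, 23, 49, 54]
t=25: [49, 14, 27, 55, 44, 52, 55, 48, 28, 22]
t=26: [23, 43, 11, 25, 14, 22, 25, 22, 11, 45]
t=27: [47, 24, 43, 11, 48, 44, 11, 45, 43, 23]
t=28: [26, 51, 20, 38, 19, 22, 38, 24, 20, 49]
t=29: [9, 24, 51, 15, 48, 47, 21, 51, 52, 28]
t=30: [42, 48, 20, 46, 23, 26, 48, 30, 21, 12]
t=31: [21, 21, 49, 17, 53, 10, 17, 14, 50, 45]
t=32: [52, 51, 23, 50, 27, 42, 49, 46, 24, 22]
t=33: [21, 26, 48, 21, 15, 21, 20, 23, 49, 54]
t=34: [49, 14, 27, 55, 44, 52, 55, 48, 28, 22]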